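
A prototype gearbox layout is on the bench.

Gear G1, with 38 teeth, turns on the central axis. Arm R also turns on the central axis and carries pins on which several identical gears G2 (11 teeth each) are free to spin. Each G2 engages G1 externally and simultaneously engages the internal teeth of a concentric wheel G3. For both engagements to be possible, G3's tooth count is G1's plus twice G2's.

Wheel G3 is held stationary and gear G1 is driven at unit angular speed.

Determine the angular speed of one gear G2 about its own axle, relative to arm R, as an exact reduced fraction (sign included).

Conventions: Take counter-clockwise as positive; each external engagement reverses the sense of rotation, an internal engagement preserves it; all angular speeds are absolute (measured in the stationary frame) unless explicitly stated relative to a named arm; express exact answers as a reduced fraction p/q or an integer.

class = planetary set [G3 = 38+2·11 = 60; Willis about the carrier]
ring teeth: 38 + 2·11 = 60
38(ω_sun−ω_arm) = −60(ω_ring−ω_arm),  ω_ring = 0, ω_sun = 1
38(1−ω_arm) = −60(0−ω_arm)  ⇒  98·ω_arm = 38  ⇒  ω_arm = 19/49
sun–planet mesh: 38·(1−19/49) = −11·(ω_p−ω_arm)  ⇒  ω_p−ω_arm = -1140/539
exact speed ratio = -1140/539

-1140/539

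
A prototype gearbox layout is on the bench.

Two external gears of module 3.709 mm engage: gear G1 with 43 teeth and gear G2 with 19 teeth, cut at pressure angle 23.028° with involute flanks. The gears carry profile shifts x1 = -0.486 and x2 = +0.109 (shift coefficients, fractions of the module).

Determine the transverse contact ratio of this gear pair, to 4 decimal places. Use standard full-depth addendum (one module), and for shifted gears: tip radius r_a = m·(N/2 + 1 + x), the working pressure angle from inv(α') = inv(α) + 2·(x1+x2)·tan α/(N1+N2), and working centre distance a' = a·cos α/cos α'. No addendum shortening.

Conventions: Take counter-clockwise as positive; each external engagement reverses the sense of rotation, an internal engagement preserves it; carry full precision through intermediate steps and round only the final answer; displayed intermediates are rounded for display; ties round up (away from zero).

single-mesh involute tooth geometry (43T engaging 19T at module 3.709)
base radii: r_b1 = 73.389043, r_b2 = 32.427717
tip radii: r_a1 = 81.649926, r_a2 = 39.348781
inv(α') = inv(23.028°) + 2·(-0.486+0.109)·tan α/(43+19) = 0.01796808  ⇒  α' = 21.23932°
a' = a·cos α / cos α' = 114.9790·cos 23.028°/cos 21.23932° = 113.528107
action lengths: √(r_a1²−r_b1²) = 35.787690, √(r_a2²−r_b2²) = 22.288332
base pitch p_b = π·m·cos α = 10.723650
CR = (35.787690 + 22.288332 − 113.528107·sin 21.23932°)/10.723650 = 1.580511
contact ratio ≈ 1.5805

1.5805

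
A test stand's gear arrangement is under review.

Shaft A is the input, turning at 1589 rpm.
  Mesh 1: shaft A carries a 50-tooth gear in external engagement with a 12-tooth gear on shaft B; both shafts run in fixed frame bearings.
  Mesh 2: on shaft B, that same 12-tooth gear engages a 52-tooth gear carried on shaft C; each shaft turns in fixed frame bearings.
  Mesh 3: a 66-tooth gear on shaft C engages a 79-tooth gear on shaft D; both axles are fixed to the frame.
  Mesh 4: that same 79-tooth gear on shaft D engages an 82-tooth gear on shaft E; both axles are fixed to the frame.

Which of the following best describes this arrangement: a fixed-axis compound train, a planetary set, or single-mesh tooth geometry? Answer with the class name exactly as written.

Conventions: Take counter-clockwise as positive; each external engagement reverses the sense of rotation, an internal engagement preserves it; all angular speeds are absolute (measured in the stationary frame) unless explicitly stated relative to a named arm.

fixed-axis compound train

topology: fixed-axis compound train — 4 meshes, A→E
classification: fixed-axis compound train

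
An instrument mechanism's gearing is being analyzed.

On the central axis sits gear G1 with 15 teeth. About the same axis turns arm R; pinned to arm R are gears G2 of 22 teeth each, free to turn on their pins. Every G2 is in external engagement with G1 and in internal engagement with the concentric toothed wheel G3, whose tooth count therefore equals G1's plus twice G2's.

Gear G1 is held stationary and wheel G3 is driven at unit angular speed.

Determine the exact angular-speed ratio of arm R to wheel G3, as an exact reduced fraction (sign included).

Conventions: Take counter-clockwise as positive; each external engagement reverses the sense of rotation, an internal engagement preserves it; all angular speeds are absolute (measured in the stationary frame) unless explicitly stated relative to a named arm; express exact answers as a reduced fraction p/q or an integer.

59/74

class = planetary set [G3 = 15+2·22 = 59; Willis about the carrier]
ring teeth: 15 + 2·22 = 59
15(ω_sun−ω_arm) = −59(ω_ring−ω_arm),  ω_sun = 0, ω_ring = 1
15(0−ω_arm) = −59(1−ω_arm)  ⇒  74·ω_arm = 59  ⇒  ω_arm = 59/74
ω_out/ω_in = 59/74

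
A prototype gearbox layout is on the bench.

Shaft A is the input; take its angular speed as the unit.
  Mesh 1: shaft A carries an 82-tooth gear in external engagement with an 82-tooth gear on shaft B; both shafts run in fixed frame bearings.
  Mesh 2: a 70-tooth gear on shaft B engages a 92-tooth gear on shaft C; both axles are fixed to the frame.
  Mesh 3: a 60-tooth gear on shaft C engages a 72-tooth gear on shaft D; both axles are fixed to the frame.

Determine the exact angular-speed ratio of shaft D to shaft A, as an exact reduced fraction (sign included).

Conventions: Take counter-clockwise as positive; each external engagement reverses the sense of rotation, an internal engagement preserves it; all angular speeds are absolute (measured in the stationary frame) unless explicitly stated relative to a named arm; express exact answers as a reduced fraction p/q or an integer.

class = fixed-axis compound train [3 meshes; 3 ratios multiply, 3 sense flips]
mesh 1 [82T→82T]: running ratio 1, sense −
mesh 2 [70T→92T]: running ratio 35/46, sense +
mesh 3 [60T→72T]: running ratio 175/276, sense −
ω_out/ω_in = -175/276

-175/276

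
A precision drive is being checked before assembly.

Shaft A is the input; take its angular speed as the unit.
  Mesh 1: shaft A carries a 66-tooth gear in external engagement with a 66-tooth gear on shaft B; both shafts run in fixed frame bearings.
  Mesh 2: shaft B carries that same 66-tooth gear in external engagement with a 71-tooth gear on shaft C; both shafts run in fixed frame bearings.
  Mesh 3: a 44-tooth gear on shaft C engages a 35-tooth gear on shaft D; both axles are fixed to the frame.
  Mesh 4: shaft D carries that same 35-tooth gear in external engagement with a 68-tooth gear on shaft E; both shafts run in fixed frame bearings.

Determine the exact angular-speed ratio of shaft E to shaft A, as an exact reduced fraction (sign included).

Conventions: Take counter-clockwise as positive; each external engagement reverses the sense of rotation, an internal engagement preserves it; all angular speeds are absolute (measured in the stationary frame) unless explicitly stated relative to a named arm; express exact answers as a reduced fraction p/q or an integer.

726/1207

class = fixed-axis compound train [4 meshes; 4 ratios multiply, 4 sense flips]
mesh 1 [66T→66T]: running ratio 1, sense −
mesh 2 [66T→71T]: running ratio 66/71, sense +
mesh 3 [44T→35T]: running ratio 2904/2485, sense −
mesh 4 [35T→68T]: running ratio 726/1207, sense +
ω_out/ω_in = 726/1207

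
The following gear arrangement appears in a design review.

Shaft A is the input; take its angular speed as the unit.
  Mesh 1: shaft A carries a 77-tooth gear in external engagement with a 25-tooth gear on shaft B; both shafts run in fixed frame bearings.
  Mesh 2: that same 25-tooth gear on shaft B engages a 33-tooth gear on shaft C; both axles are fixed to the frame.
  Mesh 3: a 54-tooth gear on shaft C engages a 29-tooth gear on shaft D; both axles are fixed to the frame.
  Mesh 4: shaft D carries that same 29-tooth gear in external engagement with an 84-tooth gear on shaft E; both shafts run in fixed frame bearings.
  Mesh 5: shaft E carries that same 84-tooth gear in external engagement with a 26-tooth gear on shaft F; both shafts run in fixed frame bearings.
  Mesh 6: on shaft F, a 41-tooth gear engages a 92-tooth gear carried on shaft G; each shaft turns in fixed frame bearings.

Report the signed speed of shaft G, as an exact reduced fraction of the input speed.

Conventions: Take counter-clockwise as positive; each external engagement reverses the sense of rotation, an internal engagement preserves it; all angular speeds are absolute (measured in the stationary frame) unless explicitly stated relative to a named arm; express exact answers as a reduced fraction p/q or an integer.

6-mesh fixed-axis compound train (all bearings frame-fixed)
mesh 1 [77T→25T]: |ω|/ω_in = 1×77/25 = 77/25, sense flips to −
mesh 2 [25T→33T]: |ω|/ω_in = (77/25)×25/33 = 7/3, sense flips to +
mesh 3 [54T→29T]: |ω|/ω_in = (7/3)×54/29 = 126/29, sense flips to −
mesh 4 [29T→84T]: |ω|/ω_in = (126/29)×29/84 = 3/2, sense flips to +
mesh 5 [84T→26T]: |ω|/ω_in = (3/2)×84/26 = 63/13, sense flips to −
mesh 6 [41T→92T]: |ω|/ω_in = (63/13)×41/92 = 2583/1196, sense flips to +
signed output speed (× input speed) = 2583/1196

2583/1196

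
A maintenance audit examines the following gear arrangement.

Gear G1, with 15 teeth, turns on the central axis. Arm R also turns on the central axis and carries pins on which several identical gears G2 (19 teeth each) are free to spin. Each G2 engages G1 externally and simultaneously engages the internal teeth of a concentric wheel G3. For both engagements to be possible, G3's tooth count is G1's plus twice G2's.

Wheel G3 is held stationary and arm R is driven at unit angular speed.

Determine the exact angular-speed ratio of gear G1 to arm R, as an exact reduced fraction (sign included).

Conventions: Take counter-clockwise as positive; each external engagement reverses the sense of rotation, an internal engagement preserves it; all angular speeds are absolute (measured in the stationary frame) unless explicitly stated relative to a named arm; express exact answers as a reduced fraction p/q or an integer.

topology: planetary set — G1 15T / G2 19T / G3 53T, arm = carrier (Willis)
ring teeth: 15 + 2·19 = 53
15(ω_sun−ω_arm) = −53(ω_ring−ω_arm),  ω_ring = 0, ω_arm = 1
ω_sun = 1 − (53/15)(0−1) = 68/15
ω_out/ω_in = 68/15

68/15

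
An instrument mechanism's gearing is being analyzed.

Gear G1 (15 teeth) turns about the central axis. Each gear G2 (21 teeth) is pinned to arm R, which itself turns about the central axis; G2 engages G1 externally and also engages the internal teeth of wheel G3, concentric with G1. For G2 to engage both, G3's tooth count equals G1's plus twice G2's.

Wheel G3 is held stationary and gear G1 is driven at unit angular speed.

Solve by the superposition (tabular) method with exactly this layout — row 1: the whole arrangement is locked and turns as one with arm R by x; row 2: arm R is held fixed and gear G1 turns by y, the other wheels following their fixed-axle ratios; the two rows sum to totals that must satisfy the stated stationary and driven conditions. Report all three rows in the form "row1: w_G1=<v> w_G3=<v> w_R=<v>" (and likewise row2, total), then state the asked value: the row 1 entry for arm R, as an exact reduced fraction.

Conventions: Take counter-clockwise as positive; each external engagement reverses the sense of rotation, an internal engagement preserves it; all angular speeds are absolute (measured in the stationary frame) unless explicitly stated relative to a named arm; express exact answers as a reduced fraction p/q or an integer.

row1: w_G1=5/24 w_G3=5/24 w_R=5/24
row2: w_G1=19/24 w_G3=-5/24 w_R=0
total: w_G1=1 w_G3=0 w_R=5/24
asked value: 5/24

recognized (axles ride arm R): planetary set, 15/21/57 teeth
row 1 — lock + rotate with arm: ω_sun = ω_ring = ω_arm = x
row 2: sun turns y, ring = −(15/57)·y, arm 0
boundary: total ω_ring = x − (15/57)·y = 0 and total ω_sun = x + y = 1  ⇒  y = 19/24, x = 5/24
row 2 ring = −(15/57)·19/24 = -5/24
totals (row 1 + row 2): sun 5/24 + 19/24 = 1, ring 5/24 + (-5/24) = 0, arm 5/24 + 0 = 5/24
asked cell (row1, arm) = 5/24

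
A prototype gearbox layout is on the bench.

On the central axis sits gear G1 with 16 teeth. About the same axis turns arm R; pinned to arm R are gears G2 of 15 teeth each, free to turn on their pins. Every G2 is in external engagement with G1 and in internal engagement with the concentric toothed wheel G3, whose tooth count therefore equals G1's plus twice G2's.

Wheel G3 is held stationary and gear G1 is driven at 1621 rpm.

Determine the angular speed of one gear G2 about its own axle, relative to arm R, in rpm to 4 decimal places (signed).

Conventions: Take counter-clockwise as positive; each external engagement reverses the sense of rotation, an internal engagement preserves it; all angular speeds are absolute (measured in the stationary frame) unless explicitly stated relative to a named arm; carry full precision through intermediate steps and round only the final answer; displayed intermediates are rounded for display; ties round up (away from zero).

-1282.8559 rpm

class = planetary set [G3 = 16+2·15 = 46; Willis about the carrier]
normalise by the input: solve with ω_sun = 1, then scale by 1621 rpm
ring teeth: 16 + 2·15 = 46
16(ω_sun−ω_arm) = −46(ω_ring−ω_arm),  ω_ring = 0, ω_sun = 1
16(1−ω_arm) = −46(0−ω_arm)  ⇒  62·ω_arm = 16  ⇒  ω_arm = 8/31
sun–planet mesh: 16·(1−8/31) = −15·(ω_p−ω_arm)  ⇒  ω_p−ω_arm = -368/465
scale: ω_p−ω_arm = -368/465 × 1621 rpm = -1282.8559 rpm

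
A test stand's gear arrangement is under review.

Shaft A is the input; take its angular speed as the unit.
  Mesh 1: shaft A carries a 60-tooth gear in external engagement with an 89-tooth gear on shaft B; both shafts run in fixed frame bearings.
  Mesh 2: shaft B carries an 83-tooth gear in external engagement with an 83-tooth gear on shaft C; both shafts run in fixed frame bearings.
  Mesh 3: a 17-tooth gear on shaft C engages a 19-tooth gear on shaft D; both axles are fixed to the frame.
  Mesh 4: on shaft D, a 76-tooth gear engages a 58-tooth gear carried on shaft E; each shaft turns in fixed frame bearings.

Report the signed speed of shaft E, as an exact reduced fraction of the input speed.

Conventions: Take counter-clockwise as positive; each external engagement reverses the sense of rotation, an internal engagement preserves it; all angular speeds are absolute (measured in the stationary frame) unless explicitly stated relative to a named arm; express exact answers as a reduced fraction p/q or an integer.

2040/2581

4-mesh fixed-axis compound train (all bearings frame-fixed)
mesh 1 [60T→89T]: |ω|/ω_in = 1×60/89 = 60/89, sense flips to −
mesh 2 [83T→83T]: |ω|/ω_in = (60/89)×83/83 = 60/89, sense flips to +
mesh 3 [17T→19T]: |ω|/ω_in = (60/89)×17/19 = 1020/1691, sense flips to −
mesh 4 [76T→58T]: |ω|/ω_in = (1020/1691)×76/58 = 2040/2581, sense flips to +
signed output speed (× input speed) = 2040/2581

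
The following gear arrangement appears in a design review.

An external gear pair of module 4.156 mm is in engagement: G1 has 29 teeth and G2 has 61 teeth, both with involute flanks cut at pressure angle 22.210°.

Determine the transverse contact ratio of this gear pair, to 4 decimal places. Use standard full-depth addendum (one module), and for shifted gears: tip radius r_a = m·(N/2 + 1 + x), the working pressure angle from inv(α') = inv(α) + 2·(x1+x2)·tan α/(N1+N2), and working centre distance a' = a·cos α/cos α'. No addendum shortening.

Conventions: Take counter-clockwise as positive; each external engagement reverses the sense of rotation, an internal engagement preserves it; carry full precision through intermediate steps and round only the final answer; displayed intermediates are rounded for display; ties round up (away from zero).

1.6159

recognized (one external pair, fixed centres): single-mesh tooth geometry, m = 4.156, N1 = 29, N2 = 61
base radii: r_b1 = 55.790838, r_b2 = 117.353143
tip radii: r_a1 = 64.418000, r_a2 = 130.914000
no profile shift: α' = α, a' = a
action lengths: √(r_a1²−r_b1²) = 32.203433, √(r_a2²−r_b2²) = 58.023403
base pitch p_b = π·m·cos α = 12.087730
CR = (32.203433 + 58.023403 − 187.020000·sin 22.21000°)/12.087730 = 1.615922
contact ratio ≈ 1.6159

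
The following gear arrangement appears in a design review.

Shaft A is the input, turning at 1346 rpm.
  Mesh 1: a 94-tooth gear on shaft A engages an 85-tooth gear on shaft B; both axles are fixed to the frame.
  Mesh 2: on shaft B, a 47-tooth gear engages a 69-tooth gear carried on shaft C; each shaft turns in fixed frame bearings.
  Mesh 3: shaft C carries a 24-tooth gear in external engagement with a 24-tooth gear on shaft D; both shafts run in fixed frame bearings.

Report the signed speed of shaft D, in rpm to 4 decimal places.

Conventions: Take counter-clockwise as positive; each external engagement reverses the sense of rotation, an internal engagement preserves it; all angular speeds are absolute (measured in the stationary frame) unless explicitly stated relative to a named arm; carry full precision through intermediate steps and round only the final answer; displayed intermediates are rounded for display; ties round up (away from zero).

topology: fixed-axis compound train — 3 meshes, A→D
mesh 1 [94T→85T]: ω = 1346.0000×94/85 = 1488.5176 rpm, sense flips to −
mesh 2 [47T→69T]: ω = 1488.5176×47/69 = 1013.9178 rpm, sense flips to +
mesh 3 [24T→24T]: ω = 1013.9178×24/24 = 1013.9178 rpm, sense flips to −
signed output speed = -1013.9178 rpm

-1013.9178 rpm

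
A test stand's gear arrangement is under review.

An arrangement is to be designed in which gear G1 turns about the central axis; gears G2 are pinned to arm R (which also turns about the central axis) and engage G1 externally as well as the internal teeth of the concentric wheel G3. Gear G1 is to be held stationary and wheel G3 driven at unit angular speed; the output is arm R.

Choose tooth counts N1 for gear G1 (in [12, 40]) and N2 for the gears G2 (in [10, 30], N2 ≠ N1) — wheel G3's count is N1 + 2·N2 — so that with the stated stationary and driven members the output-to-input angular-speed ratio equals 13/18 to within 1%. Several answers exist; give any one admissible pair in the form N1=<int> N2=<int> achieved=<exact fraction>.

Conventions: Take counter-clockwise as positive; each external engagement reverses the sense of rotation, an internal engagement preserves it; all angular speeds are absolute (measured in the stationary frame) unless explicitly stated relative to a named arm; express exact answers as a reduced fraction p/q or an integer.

N1=15 N2=12 achieved=13/18

design class (target 13/18): planetary set
Willis with ω_sun = 0: ω_arm/ω_ring = N3/(N1+N3); set equal to 13/18  ⇒  N3/N1 = (13/18)/(1 − 13/18) = 13/5
N3 = N1 + 2·N2  ⇒  N2/N1 = (N3/N1 − 1)/2 = (13/5 − 1)/2 = 4/5
smallest multiple with N1 ≥ 12 and N2 ≥ 10: k = 3  ⇒  N1 = 3·5 = 15, N2 = 3·4 = 12 (N1 ≤ 40, N2 ≤ 30, N2 ≠ N1 ✓), N3 = 15 + 2·12 = 39
check: N3/(N1+N3) with N1 = 15, N3 = 39 gives 13/18; |achieved − target| = 0 ≤ 13/1800 ✓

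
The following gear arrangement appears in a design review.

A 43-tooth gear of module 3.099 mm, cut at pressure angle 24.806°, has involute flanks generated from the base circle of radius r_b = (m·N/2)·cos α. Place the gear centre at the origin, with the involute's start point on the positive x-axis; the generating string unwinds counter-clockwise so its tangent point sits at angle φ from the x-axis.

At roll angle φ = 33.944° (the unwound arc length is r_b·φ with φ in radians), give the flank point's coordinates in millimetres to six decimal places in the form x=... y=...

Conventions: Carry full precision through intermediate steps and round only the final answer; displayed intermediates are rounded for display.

x=70.181383 y=4.046675

single-mesh involute tooth geometry (43T wheel at module 3.099)
pitch radius r_p = m·N/2 = 3.099·43/2 = 66.628500
base radius r_b = r_p·cos α = 66.628500·cos 24.806° = 60.480925
roll angle φ = 33.944° = 0.59243456 rad
x = r_b·(cos φ + φ·sin φ) = 70.181383
y = r_b·(sin φ − φ·cos φ) = 4.046675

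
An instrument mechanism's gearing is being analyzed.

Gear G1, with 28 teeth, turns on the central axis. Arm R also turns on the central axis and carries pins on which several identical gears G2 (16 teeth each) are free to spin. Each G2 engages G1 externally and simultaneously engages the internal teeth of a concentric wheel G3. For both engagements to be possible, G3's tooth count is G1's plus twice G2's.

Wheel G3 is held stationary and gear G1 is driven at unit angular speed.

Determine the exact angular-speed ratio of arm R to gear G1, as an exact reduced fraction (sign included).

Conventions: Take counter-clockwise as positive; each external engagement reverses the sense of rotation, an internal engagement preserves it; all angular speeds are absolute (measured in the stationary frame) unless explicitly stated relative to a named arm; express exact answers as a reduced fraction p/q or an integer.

7/22

topology: planetary set — G1 28T / G2 16T / G3 60T, arm = carrier (Willis)
ring teeth: 28 + 2·16 = 60
28(ω_sun−ω_arm) = −60(ω_ring−ω_arm),  ω_ring = 0, ω_sun = 1
28(1−ω_arm) = −60(0−ω_arm)  ⇒  88·ω_arm = 28  ⇒  ω_arm = 7/22
ω_out/ω_in = 7/22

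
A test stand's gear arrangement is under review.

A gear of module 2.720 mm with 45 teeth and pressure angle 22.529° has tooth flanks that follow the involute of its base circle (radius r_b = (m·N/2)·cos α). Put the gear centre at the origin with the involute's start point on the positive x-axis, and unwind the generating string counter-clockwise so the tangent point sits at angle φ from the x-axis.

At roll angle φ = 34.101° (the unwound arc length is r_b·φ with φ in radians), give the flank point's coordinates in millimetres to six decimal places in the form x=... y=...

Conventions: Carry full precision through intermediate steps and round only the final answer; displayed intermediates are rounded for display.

topology: single-mesh involute geometry — m = 2.720, N = 45
pitch radius r_p = m·N/2 = 2.720·45/2 = 61.200000
base radius r_b = r_p·cos α = 61.200000·cos 22.529° = 56.529566
roll angle φ = 34.101° = 0.59517473 rad
x = r_b·(cos φ + φ·sin φ) = 65.672506
y = r_b·(sin φ − φ·cos φ) = 3.833761

x=65.672506 y=3.833761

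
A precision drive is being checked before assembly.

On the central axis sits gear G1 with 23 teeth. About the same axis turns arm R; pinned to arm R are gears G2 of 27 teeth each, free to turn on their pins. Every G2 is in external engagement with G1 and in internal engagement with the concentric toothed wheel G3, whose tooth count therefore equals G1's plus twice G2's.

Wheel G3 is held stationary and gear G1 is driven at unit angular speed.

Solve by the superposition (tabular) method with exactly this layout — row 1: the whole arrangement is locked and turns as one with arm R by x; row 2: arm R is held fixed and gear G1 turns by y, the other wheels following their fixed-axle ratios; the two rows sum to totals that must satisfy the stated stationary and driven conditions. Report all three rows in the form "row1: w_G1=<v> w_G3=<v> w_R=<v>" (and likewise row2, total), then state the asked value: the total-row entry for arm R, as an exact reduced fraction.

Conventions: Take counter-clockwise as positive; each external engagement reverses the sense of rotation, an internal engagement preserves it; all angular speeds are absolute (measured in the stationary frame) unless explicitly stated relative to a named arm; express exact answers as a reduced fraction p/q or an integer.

topology: planetary set — G1 23T / G2 27T / G3 77T, arm = carrier (Willis)
superposition row 1 [locked train]: every member turns x
row 2 (arm held, sun turns y): ω_ring = −(23/77)·y, ω_arm = 0
boundary: total ω_ring = x − (23/77)·y = 0 and total ω_sun = x + y = 1  ⇒  y = 77/100, x = 23/100
row 2 ring = −(23/77)·77/100 = -23/100
totals (row 1 + row 2): sun 23/100 + 77/100 = 1, ring 23/100 + (-23/100) = 0, arm 23/100 + 0 = 23/100
asked cell (total, arm) = 23/100

row1: w_G1=23/100 w_G3=23/100 w_R=23/100
row2: w_G1=77/100 w_G3=-23/100 w_R=0
total: w_G1=1 w_G3=0 w_R=23/100
asked value: 23/100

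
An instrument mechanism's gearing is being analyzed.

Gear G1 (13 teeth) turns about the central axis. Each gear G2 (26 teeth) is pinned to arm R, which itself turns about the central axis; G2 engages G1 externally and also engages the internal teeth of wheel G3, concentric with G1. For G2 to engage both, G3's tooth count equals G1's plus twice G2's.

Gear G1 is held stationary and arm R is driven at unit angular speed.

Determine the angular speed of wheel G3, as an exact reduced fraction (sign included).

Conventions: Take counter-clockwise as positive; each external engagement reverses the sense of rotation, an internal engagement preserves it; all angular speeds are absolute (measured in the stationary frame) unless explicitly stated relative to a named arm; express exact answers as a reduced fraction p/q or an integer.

recognized (axles ride arm R): planetary set, 13/26/65 teeth
ring teeth: 13 + 2·26 = 65
13(ω_sun−ω_arm) = −65(ω_ring−ω_arm),  ω_sun = 0, ω_arm = 1
ω_ring = 1 − (13/65)(0−1) = 6/5
exact speed ratio = 6/5

6/5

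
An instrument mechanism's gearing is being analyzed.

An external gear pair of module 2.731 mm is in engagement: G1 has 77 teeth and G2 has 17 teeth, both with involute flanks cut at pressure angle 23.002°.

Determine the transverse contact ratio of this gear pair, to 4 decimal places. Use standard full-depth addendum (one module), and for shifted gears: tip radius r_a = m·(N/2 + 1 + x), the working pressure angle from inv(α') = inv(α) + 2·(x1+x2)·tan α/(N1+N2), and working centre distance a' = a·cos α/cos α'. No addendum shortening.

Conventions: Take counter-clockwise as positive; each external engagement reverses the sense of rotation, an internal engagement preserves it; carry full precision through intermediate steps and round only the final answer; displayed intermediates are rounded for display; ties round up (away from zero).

1.5449

topology: single-mesh involute geometry — m = 2.731, 77T/17T pair
base radii: r_b1 = 96.783668, r_b2 = 21.367823
tip radii: r_a1 = 107.874500, r_a2 = 25.944500
no profile shift: α' = α, a' = a
action lengths: √(r_a1²−r_b1²) = 47.642726, √(r_a2²−r_b2²) = 14.715068
base pitch p_b = π·m·cos α = 7.897529
CR = (47.642726 + 14.715068 − 128.357000·sin 23.00200°)/7.897529 = 1.544862
contact ratio ≈ 1.5449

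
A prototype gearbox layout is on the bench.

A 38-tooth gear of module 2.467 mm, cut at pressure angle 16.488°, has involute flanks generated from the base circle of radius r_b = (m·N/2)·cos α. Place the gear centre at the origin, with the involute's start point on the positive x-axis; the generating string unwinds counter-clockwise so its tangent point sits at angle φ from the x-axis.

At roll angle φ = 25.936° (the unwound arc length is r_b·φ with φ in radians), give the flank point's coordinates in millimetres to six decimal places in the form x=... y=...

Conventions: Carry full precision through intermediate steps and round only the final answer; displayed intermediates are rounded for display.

recognized (one wheel, involute flank): single-mesh tooth geometry, m = 2.467, N = 38
pitch radius r_p = m·N/2 = 2.467·38/2 = 46.873000
base radius r_b = r_p·cos α = 46.873000·cos 16.488° = 44.945545
roll angle φ = 25.936° = 0.45266859 rad
x = r_b·(cos φ + φ·sin φ) = 49.317192
y = r_b·(sin φ − φ·cos φ) = 1.361386

x=49.317192 y=1.361386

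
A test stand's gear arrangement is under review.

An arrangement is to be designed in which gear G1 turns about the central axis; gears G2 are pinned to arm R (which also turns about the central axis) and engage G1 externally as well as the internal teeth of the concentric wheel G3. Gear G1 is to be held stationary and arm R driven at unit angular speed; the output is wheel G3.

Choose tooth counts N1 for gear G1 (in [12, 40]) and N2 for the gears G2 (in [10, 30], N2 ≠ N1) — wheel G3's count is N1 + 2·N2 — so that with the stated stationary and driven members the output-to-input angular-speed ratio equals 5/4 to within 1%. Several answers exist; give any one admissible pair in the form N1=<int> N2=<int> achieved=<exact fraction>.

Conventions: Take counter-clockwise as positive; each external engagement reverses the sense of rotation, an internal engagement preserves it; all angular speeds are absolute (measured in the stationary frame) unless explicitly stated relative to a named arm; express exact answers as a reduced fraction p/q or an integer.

planetary set to be sized for 5/4 (Willis relation)
Willis with ω_sun = 0: ω_ring/ω_arm = (N1+N3)/N3; set equal to 5/4  ⇒  N3/N1 = 1/(5/4 − 1) = 4
N3 = N1 + 2·N2  ⇒  N2/N1 = (N3/N1 − 1)/2 = (4 − 1)/2 = 3/2
smallest multiple with N1 ≥ 12 and N2 ≥ 10: k = 6  ⇒  N1 = 6·2 = 12, N2 = 6·3 = 18 (N1 ≤ 40, N2 ≤ 30, N2 ≠ N1 ✓), N3 = 12 + 2·18 = 48
check: (N1+N3)/N3 with N1 = 12, N3 = 48 gives 5/4; |achieved − target| = 0 ≤ 1/80 ✓

N1=12 N2=18 achieved=5/4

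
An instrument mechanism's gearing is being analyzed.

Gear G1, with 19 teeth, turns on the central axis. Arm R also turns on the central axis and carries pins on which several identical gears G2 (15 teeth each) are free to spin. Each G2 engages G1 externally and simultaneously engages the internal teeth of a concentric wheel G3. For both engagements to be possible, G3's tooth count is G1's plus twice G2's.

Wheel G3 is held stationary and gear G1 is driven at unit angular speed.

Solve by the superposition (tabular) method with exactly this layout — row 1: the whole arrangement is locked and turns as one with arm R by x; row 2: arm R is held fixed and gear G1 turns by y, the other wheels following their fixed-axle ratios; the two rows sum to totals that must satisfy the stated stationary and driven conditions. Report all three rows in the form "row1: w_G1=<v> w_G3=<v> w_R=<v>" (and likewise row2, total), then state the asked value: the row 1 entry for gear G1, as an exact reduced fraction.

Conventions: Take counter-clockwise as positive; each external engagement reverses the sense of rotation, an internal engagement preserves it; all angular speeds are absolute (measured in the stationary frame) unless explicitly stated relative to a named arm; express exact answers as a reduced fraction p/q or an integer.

planetary set (19T centre, 15T on arm, 49T internal) — Willis relation
row 1 — lock + rotate with arm: ω_sun = ω_ring = ω_arm = x
row 2 — arm fixed, fixed-axis ratios: sun y, ring −(19/49)·y, arm 0
boundary: total ω_ring = x − (19/49)·y = 0 and total ω_sun = x + y = 1  ⇒  y = 49/68, x = 19/68
row 2 ring = −(19/49)·49/68 = -19/68
totals (row 1 + row 2): sun 19/68 + 49/68 = 1, ring 19/68 + (-19/68) = 0, arm 19/68 + 0 = 19/68
asked cell (row1, sun) = 19/68

row1: w_G1=19/68 w_G3=19/68 w_R=19/68
row2: w_G1=49/68 w_G3=-19/68 w_R=0
total: w_G1=1 w_G3=0 w_R=19/68
asked value: 19/68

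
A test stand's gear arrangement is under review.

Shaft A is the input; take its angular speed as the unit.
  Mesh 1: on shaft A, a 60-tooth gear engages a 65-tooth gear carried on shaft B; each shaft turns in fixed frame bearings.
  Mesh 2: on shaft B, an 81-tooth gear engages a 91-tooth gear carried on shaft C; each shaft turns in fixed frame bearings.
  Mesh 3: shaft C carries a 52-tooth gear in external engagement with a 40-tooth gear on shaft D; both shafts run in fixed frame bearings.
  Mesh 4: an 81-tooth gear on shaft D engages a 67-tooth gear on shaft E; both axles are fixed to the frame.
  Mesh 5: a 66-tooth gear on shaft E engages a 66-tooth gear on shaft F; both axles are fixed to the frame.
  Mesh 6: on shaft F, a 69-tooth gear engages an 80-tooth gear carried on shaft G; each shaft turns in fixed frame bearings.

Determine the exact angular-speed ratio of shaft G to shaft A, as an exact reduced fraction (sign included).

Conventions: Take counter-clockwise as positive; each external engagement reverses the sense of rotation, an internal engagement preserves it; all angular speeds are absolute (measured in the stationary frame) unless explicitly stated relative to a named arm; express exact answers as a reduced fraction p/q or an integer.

1358127/1219400

class = fixed-axis compound train [6 meshes; 6 ratios multiply, 6 sense flips]
mesh 1 [60T→65T]: running ratio 12/13, sense −
mesh 2 [81T→91T]: running ratio 972/1183, sense +
mesh 3 [52T→40T]: running ratio 486/455, sense −
mesh 4 [81T→67T]: running ratio 39366/30485, sense +
mesh 5 [66T→66T]: running ratio 39366/30485, sense −
mesh 6 [69T→80T]: running ratio 1358127/1219400, sense +
ω_out/ω_in = 1358127/1219400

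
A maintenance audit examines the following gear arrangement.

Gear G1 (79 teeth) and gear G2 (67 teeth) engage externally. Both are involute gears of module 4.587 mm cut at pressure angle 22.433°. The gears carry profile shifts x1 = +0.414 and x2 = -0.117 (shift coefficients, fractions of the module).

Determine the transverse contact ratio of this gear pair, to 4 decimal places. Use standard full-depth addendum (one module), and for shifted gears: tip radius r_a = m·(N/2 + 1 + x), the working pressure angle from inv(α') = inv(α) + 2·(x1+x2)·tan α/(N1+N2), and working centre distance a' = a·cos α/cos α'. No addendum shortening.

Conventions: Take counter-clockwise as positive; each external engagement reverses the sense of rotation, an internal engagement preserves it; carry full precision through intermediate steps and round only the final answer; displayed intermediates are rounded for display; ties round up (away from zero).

recognized (one external pair, fixed centres): single-mesh tooth geometry, m = 4.587, N1 = 79, N2 = 67
base radii: r_b1 = 167.475465, r_b2 = 142.036154
tip radii: r_a1 = 187.672518, r_a2 = 157.714821
inv(α') = inv(22.433°) + 2·(+0.414-0.117)·tan α/(79+67) = 0.02299416  ⇒  α' = 22.98252°
a' = a·cos α / cos α' = 334.8510·cos 22.433°/cos 22.98252° = 336.197637
action lengths: √(r_a1²−r_b1²) = 84.693226, √(r_a2²−r_b2²) = 68.554327
base pitch p_b = π·m·cos α = 13.319992
CR = (84.693226 + 68.554327 − 336.197637·sin 22.98252°)/13.319992 = 1.650083
contact ratio ≈ 1.6501

1.6501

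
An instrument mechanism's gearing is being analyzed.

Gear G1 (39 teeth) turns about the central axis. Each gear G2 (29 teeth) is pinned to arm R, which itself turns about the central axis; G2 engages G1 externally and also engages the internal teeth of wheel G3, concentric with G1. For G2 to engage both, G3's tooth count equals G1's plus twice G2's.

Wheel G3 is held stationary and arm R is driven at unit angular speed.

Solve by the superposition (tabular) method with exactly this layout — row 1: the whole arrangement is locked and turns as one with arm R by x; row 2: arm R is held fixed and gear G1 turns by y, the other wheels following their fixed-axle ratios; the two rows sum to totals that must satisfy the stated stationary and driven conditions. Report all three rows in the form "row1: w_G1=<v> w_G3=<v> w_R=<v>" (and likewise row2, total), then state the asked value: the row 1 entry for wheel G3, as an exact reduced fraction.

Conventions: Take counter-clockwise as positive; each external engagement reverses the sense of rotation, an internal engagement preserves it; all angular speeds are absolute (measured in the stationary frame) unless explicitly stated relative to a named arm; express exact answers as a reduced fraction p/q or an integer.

topology: planetary set — G1 39T / G2 29T / G3 97T, arm = carrier (Willis)
row 1 — lock + rotate with arm: ω_sun = ω_ring = ω_arm = x
superposition row 2 [arm held]: sun y, ring −(39/97)·y, arm 0
boundary: total ω_ring = x − (39/97)·y = 0 and total ω_arm = x = 1  ⇒  y = 97/39, x = 1
row 2 ring = −(39/97)·97/39 = -1
totals (row 1 + row 2): sun 1 + 97/39 = 136/39, ring 1 + (-1) = 0, arm 1 + 0 = 1
asked cell (row1, ring) = 1

row1: w_G1=1 w_G3=1 w_R=1
row2: w_G1=97/39 w_G3=-1 w_R=0
total: w_G1=136/39 w_G3=0 w_R=1
asked value: 1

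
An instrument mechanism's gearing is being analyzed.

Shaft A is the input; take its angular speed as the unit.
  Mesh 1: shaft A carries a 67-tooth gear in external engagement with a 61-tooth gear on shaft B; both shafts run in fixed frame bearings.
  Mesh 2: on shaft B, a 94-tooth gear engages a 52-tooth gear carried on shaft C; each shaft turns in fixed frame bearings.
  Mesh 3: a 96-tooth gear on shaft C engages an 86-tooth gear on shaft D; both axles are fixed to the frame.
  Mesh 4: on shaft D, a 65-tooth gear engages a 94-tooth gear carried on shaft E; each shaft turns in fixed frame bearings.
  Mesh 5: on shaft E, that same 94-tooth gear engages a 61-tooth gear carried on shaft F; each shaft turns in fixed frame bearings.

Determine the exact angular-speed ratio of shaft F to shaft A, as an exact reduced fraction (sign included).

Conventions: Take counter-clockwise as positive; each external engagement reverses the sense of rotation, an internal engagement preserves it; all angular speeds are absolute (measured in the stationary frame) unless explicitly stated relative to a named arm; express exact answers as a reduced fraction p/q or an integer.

class = fixed-axis compound train [5 meshes; 5 ratios multiply, 5 sense flips]
mesh 1 [67T→61T]: running ratio 67/61, sense −
mesh 2 [94T→52T]: running ratio 3149/1586, sense +
mesh 3 [96T→86T]: running ratio 75576/34099, sense −
mesh 4 [65T→94T]: running ratio 4020/2623, sense +
mesh 5 [94T→61T]: running ratio 377880/160003, sense −
ω_out/ω_in = -377880/160003

-377880/160003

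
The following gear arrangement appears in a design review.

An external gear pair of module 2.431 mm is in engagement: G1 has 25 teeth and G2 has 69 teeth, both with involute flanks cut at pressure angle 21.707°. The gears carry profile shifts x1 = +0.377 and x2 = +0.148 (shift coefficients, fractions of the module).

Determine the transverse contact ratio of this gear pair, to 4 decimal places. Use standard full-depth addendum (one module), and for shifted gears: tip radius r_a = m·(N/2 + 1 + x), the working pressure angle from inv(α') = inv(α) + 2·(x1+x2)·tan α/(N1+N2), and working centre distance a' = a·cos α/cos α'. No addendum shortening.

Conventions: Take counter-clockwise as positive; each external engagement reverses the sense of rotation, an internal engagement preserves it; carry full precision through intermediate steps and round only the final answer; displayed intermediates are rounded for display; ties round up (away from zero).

1.5354

single-mesh involute tooth geometry (25T engaging 69T at module 2.431)
base radii: r_b1 = 28.232643, r_b2 = 77.922095
tip radii: r_a1 = 33.734987, r_a2 = 86.660288
inv(α') = inv(21.707°) + 2·(+0.377+0.148)·tan α/(25+69) = 0.02367799  ⇒  α' = 23.19807°
a' = a·cos α / cos α' = 114.2570·cos 21.707°/cos 23.19807° = 115.492468
action lengths: √(r_a1²−r_b1²) = 18.465297, √(r_a2²−r_b2²) = 37.922983
base pitch p_b = π·m·cos α = 7.095637
CR = (18.465297 + 37.922983 − 115.492468·sin 23.19807°)/7.095637 = 1.535384
contact ratio ≈ 1.5354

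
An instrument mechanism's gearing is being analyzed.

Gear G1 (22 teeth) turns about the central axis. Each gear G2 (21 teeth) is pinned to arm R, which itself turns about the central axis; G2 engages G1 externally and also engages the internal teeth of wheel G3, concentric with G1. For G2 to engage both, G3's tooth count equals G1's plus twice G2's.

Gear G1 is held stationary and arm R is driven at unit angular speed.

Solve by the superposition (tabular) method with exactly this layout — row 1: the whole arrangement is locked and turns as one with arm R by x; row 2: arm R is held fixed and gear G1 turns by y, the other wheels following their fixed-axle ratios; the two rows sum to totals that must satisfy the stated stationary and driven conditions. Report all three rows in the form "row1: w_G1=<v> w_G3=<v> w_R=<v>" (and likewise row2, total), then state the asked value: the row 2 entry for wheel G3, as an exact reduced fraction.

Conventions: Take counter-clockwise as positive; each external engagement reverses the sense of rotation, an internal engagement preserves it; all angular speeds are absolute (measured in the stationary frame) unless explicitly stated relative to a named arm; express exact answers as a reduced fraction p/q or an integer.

class = planetary set [G3 = 22+2·21 = 64; Willis about the carrier]
row 1 (train locked, turned with arm): all members turn x
row 2 — arm fixed, fixed-axis ratios: sun y, ring −(22/64)·y, arm 0
boundary: total ω_sun = x + y = 0 and total ω_arm = x = 1  ⇒  y = -1, x = 1
row 2 ring = −(22/64)·(-1) = 11/32
totals (row 1 + row 2): sun 1 + (-1) = 0, ring 1 + 11/32 = 43/32, arm 1 + 0 = 1
asked cell (row2, ring) = 11/32

row1: w_G1=1 w_G3=1 w_R=1
row2: w_G1=-1 w_G3=11/32 w_R=0
total: w_G1=0 w_G3=43/32 w_R=1
asked value: 11/32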